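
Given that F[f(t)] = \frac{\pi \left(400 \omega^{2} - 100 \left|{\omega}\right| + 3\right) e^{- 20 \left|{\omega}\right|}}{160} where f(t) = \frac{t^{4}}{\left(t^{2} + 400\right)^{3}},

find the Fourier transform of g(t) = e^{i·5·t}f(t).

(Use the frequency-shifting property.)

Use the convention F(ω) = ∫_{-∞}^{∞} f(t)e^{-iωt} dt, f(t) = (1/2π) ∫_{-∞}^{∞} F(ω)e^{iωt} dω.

F[g](ω) = \frac{\pi \left(400 \left(\omega - 5\right)^{2} - 100 \left|{\omega - 5}\right| + 3\right) e^{- 20 \left|{\omega - 5}\right|}}{160}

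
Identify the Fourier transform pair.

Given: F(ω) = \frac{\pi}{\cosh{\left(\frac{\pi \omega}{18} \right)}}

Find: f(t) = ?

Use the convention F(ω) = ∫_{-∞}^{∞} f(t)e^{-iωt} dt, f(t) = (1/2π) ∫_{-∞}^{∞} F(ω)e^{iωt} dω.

f(t) = \frac{9}{\cosh{\left(9 t \right)}}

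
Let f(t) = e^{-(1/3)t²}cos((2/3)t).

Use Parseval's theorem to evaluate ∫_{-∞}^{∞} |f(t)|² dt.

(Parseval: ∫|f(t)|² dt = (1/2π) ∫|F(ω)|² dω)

∫|f(t)|² dt = \frac{\sqrt{6} \sqrt{\pi} \left(1 + e^{\frac{2}{3}}\right)}{4 e^{\frac{2}{3}}}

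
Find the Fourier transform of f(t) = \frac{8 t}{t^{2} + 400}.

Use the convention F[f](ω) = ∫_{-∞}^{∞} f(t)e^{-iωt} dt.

F(ω) = - 8 i \pi e^{- 20 \left|{\omega}\right|} \operatorname{sign}{\left(\omega \right)}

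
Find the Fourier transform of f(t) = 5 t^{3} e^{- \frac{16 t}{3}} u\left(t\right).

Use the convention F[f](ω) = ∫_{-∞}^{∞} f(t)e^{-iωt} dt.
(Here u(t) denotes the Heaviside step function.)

F(ω) = \frac{2430}{\left(3 i \omega + 16\right)^{4}}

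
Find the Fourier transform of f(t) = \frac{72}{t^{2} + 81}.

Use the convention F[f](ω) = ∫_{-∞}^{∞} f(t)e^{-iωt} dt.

F(ω) = 8 \pi e^{- 9 \left|{\omega}\right|}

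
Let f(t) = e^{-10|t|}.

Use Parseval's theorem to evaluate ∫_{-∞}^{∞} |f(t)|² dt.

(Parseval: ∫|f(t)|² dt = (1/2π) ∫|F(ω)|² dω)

∫|f(t)|² dt = \frac{1}{10}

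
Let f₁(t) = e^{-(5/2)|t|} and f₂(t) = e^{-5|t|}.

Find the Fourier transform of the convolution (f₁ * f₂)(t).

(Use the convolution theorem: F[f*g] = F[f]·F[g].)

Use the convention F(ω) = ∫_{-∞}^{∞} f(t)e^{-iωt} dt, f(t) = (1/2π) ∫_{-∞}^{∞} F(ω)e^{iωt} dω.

F[f₁*f₂](ω) = \frac{200}{\left(\omega^{2} + 25\right) \left(4 \omega^{2} + 25\right)}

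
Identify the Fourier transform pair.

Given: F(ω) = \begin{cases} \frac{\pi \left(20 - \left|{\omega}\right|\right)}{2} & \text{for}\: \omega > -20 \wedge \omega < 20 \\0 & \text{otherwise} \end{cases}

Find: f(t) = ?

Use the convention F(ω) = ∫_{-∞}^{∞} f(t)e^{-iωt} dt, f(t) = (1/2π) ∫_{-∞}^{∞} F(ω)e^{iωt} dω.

f(t) = \frac{\sin^{2}{\left(10 t \right)}}{t^{2}}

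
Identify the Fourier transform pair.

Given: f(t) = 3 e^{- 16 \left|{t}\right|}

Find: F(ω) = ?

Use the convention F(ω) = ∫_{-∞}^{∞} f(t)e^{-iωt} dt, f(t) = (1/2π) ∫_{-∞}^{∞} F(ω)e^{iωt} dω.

F(ω) = \frac{96}{\omega^{2} + 256}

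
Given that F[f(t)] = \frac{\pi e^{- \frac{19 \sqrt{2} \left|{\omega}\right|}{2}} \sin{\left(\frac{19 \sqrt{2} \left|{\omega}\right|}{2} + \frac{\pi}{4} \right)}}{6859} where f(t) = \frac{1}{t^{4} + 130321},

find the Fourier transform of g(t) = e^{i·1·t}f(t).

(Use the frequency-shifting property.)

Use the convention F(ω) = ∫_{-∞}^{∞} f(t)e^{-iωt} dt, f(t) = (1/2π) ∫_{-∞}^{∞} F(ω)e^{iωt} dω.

F[g](ω) = \frac{\pi e^{- \frac{19 \sqrt{2} \left|{\omega - 1}\right|}{2}} \sin{\left(\frac{19 \sqrt{2} \left|{\omega - 1}\right|}{2} + \frac{\pi}{4} \right)}}{6859}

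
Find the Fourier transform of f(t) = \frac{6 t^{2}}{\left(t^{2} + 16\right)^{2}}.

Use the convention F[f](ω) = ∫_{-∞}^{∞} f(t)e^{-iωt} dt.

F(ω) = \frac{3 \pi \left(1 - 4 \left|{\omega}\right|\right) e^{- 4 \left|{\omega}\right|}}{4}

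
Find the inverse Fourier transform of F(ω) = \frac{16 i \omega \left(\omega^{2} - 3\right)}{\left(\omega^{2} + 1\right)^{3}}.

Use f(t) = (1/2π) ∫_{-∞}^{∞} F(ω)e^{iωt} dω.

f(t) = 4 t e^{- \left|{t}\right|} \left|{t}\right|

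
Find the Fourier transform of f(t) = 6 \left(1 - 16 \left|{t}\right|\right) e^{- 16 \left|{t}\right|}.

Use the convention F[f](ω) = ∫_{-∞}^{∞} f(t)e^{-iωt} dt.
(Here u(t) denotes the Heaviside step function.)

F(ω) = \frac{384 \omega^{2}}{\left(\omega^{2} + 256\right)^{2}}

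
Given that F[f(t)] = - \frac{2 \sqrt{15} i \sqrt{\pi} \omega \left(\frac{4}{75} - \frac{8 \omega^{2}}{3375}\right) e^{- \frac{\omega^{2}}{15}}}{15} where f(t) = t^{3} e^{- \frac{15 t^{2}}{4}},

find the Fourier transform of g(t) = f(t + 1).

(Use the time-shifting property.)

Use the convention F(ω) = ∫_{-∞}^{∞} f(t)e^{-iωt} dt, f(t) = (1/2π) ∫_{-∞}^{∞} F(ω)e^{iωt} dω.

F[g](ω) = \frac{8 \sqrt{15} i \sqrt{\pi} \omega \left(2 \omega^{2} - 45\right) e^{\omega \left(- \frac{\omega}{15} + i\right)}}{50625}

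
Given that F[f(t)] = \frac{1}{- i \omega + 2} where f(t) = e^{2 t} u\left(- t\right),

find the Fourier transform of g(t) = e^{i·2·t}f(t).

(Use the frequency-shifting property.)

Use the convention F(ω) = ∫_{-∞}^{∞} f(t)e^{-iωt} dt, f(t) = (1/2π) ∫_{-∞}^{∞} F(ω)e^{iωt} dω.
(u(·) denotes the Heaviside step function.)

F[g](ω) = \frac{i}{\omega - 2 + 2 i}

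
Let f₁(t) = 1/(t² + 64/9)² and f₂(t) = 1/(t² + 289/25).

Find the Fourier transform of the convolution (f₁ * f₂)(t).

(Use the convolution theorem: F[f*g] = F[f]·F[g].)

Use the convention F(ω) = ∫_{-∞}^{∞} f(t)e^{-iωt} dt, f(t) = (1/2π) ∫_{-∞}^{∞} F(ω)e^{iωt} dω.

F[f₁*f₂](ω) = \frac{45 \pi^{2} \left(8 \left|{\omega}\right| + 3\right) e^{- \frac{91 \left|{\omega}\right|}{15}}}{17408}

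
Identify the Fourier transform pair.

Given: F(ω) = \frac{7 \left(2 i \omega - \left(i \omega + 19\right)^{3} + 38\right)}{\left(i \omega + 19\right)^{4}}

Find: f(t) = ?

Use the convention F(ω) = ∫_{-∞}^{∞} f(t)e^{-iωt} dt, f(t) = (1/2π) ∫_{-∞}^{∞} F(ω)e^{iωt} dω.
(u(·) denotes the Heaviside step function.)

f(t) = 7 \left(t^{2} - 1\right) e^{- 19 t} u\left(t\right)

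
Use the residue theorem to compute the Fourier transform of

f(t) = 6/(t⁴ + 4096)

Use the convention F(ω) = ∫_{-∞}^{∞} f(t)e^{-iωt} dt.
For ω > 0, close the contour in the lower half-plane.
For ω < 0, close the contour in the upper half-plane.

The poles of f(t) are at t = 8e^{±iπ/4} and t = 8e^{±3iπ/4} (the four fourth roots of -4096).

Let g(z) = f(z)e^{-iωz}; for large |z| the factor e^{-iωz} decays in the lower half-plane when ω > 0 and in the upper half-plane when ω < 0.

Case ω > 0 (lower half-plane, clockwise contour ⇒ F(ω) = -2πi·ΣRes):
  Res_{z = - 4 \sqrt{2} - 4 \sqrt{2} i} g(z) = \frac{3 \sqrt{2} i \left(1 - i\right) e^{4 \sqrt{2} \omega \left(-1 + i\right)}}{2048}
  Res_{z = 4 \sqrt{2} - 4 \sqrt{2} i} g(z) = \frac{3 \sqrt{2} i \left(1 + i\right) e^{- 4 \sqrt{2} \omega \left(1 + i\right)}}{2048}
  F(ω) = -2πi·ΣRes = \frac{3 \sqrt{2} \pi \left(1 - i\right) \left(e^{8 \sqrt{2} i \omega} + i\right) e^{- 4 \sqrt{2} \omega \left(1 + i\right)}}{1024} = \frac{3 \sqrt{2} \pi \left(\sin{\left(4 \sqrt{2} \omega \right)} + \cos{\left(4 \sqrt{2} \omega \right)}\right) e^{- 4 \sqrt{2} \omega}}{512}

Case ω < 0 (upper half-plane, counterclockwise contour ⇒ F(ω) = +2πi·ΣRes):
  Res_{z = 4 \sqrt{2} + 4 \sqrt{2} i} g(z) = \frac{3 \sqrt{2} i \left(-1 + i\right) e^{4 \sqrt{2} \omega \left(1 - i\right)}}{2048}
  Res_{z = - 4 \sqrt{2} + 4 \sqrt{2} i} g(z) = \frac{3 \sqrt{2} \left(1 - i\right) e^{4 \sqrt{2} \omega \left(1 + i\right)}}{2048}
  F(ω) = 2πi·ΣRes = - \frac{3 \sqrt{2} i \pi \left(i \left(1 - i\right) e^{4 \sqrt{2} \omega \left(1 - i\right)} - \left(1 - i\right) e^{4 \sqrt{2} \omega \left(1 + i\right)}\right)}{1024} = \frac{3 \sqrt{2} \pi \left(- \sin{\left(4 \sqrt{2} \omega \right)} + \cos{\left(4 \sqrt{2} \omega \right)}\right) e^{4 \sqrt{2} \omega}}{512}

Both cases combine into a single formula in |ω|:

F(ω) = \frac{3 \sqrt{2} \pi \left(\sin{\left(4 \sqrt{2} \left|{\omega}\right| \right)} + \cos{\left(4 \sqrt{2} \left|{\omega}\right| \right)}\right) e^{- 4 \sqrt{2} \left|{\omega}\right|}}{512}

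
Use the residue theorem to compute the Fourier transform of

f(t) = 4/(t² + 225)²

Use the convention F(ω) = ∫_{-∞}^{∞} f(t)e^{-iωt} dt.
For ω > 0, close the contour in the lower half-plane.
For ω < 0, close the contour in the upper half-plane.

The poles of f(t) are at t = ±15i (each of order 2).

Let g(z) = f(z)e^{-iωz}; for large |z| the factor e^{-iωz} decays in the lower half-plane when ω > 0 and in the upper half-plane when ω < 0.

Case ω > 0 (lower half-plane, clockwise contour ⇒ F(ω) = -2πi·ΣRes):
  Res_{z = - 15 i} g(z) = \frac{i \left(15 \omega + 1\right) e^{- 15 \omega}}{3375} (pole of order 2)
  F(ω) = -2πi·ΣRes = \frac{2 \pi \left(15 \omega + 1\right) e^{- 15 \omega}}{3375}

Case ω < 0 (upper half-plane, counterclockwise contour ⇒ F(ω) = +2πi·ΣRes):
  Res_{z = 15 i} g(z) = \frac{i \left(15 \omega - 1\right) e^{15 \omega}}{3375} (pole of order 2)
  F(ω) = 2πi·ΣRes = \frac{2 \pi \left(1 - 15 \omega\right) e^{15 \omega}}{3375}

Both cases combine into a single formula in |ω|:

F(ω) = \frac{2 \pi \left(15 \left|{\omega}\right| + 1\right) e^{- 15 \left|{\omega}\right|}}{3375}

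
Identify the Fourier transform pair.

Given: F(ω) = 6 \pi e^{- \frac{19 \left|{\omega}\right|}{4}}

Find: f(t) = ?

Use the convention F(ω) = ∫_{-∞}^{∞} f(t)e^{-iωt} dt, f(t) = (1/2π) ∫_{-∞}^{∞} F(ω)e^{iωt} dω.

f(t) = \frac{57}{2 \left(t^{2} + \frac{361}{16}\right)}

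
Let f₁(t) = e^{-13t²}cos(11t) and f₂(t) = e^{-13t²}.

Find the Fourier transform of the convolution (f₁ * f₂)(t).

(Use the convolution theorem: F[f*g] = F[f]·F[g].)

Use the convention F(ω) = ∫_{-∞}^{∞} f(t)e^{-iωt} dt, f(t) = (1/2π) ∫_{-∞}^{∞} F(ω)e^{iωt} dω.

F[f₁*f₂](ω) = \frac{\pi \left(e^{\frac{11 \omega}{13}} + 1\right) e^{- \frac{\omega^{2}}{26} - \frac{11 \omega}{26} - \frac{121}{52}}}{26}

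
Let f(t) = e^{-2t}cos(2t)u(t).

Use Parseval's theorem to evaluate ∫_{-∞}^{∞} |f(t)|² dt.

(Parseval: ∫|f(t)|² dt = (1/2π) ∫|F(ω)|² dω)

∫|f(t)|² dt = \frac{3}{16}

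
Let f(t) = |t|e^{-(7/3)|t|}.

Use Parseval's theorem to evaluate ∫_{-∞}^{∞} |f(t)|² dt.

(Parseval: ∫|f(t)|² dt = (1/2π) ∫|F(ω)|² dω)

∫|f(t)|² dt = \frac{27}{686}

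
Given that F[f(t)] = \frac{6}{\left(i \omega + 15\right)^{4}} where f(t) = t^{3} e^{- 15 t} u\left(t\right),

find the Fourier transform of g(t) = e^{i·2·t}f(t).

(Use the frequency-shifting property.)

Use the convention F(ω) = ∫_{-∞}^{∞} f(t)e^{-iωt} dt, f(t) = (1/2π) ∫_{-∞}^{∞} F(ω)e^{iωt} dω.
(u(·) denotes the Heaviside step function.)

F[g](ω) = \frac{6}{\left(i \left(\omega - 2\right) + 15\right)^{4}}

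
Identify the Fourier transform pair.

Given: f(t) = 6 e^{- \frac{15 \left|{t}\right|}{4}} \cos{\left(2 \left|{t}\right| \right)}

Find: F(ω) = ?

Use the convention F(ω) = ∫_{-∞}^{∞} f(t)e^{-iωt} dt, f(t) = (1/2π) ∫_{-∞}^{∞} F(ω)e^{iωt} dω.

F(ω) = \frac{720 \left(16 \omega^{2} + 289\right)}{256 \omega^{4} + 5152 \omega^{2} + 83521}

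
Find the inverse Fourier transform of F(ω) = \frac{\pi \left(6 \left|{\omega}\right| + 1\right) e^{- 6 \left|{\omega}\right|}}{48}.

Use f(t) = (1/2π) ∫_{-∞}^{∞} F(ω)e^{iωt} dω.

f(t) = \frac{9}{\left(t^{2} + 36\right)^{2}}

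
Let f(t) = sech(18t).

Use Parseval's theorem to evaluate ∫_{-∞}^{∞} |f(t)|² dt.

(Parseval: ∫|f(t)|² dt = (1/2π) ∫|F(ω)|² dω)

∫|f(t)|² dt = \frac{1}{9}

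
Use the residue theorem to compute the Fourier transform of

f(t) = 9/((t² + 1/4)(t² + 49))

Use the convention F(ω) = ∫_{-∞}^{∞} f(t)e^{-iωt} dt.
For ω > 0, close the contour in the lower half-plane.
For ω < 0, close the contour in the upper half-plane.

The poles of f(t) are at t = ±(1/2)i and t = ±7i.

Let g(z) = f(z)e^{-iωz}; for large |z| the factor e^{-iωz} decays in the lower half-plane when ω > 0 and in the upper half-plane when ω < 0.

Case ω > 0 (lower half-plane, clockwise contour ⇒ F(ω) = -2πi·ΣRes):
  Res_{z = - \frac{i}{2}} g(z) = \frac{12 i e^{- \frac{\omega}{2}}}{65}
  Res_{z = - 7 i} g(z) = - \frac{6 i e^{- 7 \omega}}{455}
  F(ω) = -2πi·ΣRes = - \frac{12 \pi e^{- 7 \omega}}{455} + \frac{24 \pi e^{- \frac{\omega}{2}}}{65}

Case ω < 0 (upper half-plane, counterclockwise contour ⇒ F(ω) = +2πi·ΣRes):
  Res_{z = \frac{i}{2}} g(z) = - \frac{12 i e^{\frac{\omega}{2}}}{65}
  Res_{z = 7 i} g(z) = \frac{6 i e^{7 \omega}}{455}
  F(ω) = 2πi·ΣRes = \frac{12 \pi \left(14 e^{\frac{\omega}{2}} - e^{7 \omega}\right)}{455}

Both cases combine into a single formula in |ω|:

F(ω) = - \frac{12 \pi e^{- 7 \left|{\omega}\right|}}{455} + \frac{24 \pi e^{- \frac{\left|{\omega}\right|}{2}}}{65}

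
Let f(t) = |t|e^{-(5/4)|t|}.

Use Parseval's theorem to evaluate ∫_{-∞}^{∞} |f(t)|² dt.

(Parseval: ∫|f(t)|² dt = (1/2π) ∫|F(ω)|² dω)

∫|f(t)|² dt = \frac{32}{125}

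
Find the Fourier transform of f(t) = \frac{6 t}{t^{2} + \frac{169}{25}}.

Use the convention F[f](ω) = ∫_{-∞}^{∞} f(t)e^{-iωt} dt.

F(ω) = - 6 i \pi e^{- \frac{13 \left|{\omega}\right|}{5}} \operatorname{sign}{\left(\omega \right)}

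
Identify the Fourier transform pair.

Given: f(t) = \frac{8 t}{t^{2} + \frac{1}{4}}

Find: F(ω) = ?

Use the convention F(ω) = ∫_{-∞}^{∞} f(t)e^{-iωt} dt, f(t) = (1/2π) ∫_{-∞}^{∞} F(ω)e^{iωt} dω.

F(ω) = - 8 i \pi e^{- \frac{\left|{\omega}\right|}{2}} \operatorname{sign}{\left(\omega \right)}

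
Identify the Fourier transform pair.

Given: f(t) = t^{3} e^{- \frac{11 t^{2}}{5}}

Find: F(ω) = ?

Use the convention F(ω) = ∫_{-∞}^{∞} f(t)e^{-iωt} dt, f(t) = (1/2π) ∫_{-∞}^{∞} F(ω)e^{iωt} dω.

F(ω) = \frac{25 \sqrt{55} i \sqrt{\pi} \omega \left(5 \omega^{2} - 66\right) e^{- \frac{5 \omega^{2}}{44}}}{117128}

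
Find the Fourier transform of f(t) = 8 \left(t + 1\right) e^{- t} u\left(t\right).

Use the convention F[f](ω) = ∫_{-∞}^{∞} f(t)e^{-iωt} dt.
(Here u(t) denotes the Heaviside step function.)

F(ω) = \frac{8 \left(- i \omega - 2\right)}{\omega^{2} - 2 i \omega - 1}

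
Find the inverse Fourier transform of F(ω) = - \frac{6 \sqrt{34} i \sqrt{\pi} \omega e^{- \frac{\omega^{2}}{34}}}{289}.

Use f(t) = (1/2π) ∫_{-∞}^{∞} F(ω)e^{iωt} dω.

f(t) = 6 t e^{- \frac{17 t^{2}}{2}}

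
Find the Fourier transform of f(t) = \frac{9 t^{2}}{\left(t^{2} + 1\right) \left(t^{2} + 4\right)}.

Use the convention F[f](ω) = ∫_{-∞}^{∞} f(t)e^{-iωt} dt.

F(ω) = 3 \pi \left(2 - e^{\left|{\omega}\right|}\right) e^{- 2 \left|{\omega}\right|}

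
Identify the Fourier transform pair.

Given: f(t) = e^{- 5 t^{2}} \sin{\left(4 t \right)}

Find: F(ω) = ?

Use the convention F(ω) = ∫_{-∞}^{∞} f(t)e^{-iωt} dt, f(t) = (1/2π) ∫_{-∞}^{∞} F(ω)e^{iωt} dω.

F(ω) = \frac{\sqrt{5} i \sqrt{\pi} \left(1 - e^{\frac{4 \omega}{5}}\right) e^{- \frac{\omega^{2}}{20} - \frac{2 \omega}{5} - \frac{4}{5}}}{10}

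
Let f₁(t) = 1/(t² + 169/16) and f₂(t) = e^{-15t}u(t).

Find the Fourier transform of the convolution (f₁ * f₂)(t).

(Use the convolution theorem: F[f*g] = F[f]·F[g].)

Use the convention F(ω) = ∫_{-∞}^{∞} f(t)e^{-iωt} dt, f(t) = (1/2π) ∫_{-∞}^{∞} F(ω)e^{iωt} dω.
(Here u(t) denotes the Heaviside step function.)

F[f₁*f₂](ω) = \frac{4 \pi e^{- \frac{13 \left|{\omega}\right|}{4}}}{13 \left(i \omega + 15\right)}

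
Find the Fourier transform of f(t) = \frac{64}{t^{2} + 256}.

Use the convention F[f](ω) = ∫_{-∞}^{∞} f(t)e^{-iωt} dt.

F(ω) = 4 \pi e^{- 16 \left|{\omega}\right|}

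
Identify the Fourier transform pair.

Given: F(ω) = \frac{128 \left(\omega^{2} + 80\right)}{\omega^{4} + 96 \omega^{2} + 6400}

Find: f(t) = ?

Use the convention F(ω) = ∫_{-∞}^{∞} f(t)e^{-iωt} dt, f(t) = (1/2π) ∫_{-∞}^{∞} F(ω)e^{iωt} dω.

f(t) = 8 e^{- 8 \left|{t}\right|} \cos{\left(4 t \right)}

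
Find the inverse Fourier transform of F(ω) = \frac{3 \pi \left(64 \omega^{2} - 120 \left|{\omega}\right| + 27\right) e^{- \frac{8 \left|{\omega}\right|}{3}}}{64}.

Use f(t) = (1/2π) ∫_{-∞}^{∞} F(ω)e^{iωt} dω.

f(t) = \frac{9 t^{4}}{\left(t^{2} + \frac{64}{9}\right)^{3}}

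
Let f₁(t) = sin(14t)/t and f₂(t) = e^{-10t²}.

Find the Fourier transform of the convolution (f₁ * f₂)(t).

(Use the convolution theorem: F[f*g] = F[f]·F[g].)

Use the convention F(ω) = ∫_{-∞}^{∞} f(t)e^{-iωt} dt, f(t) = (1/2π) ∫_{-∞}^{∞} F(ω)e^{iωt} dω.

F[f₁*f₂](ω) = \begin{cases} \frac{\sqrt{10} \pi^{\frac{3}{2}} e^{- \frac{\omega^{2}}{40}}}{10} & \text{for}\: \omega > -14 \wedge \omega < 14 \\0 & \text{otherwise} \end{cases}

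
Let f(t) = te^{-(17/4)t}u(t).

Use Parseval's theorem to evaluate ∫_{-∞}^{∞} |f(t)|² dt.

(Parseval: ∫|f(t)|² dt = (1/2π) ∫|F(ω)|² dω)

∫|f(t)|² dt = \frac{16}{4913}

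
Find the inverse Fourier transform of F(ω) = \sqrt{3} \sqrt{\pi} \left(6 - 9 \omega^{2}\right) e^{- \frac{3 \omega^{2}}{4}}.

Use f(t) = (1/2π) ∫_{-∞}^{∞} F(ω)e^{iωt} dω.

f(t) = 4 t^{2} e^{- \frac{t^{2}}{3}}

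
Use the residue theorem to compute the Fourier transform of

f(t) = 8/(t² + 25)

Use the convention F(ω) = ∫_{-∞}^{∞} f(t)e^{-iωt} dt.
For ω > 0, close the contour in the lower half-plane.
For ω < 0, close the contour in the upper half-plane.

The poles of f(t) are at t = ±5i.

Let g(z) = f(z)e^{-iωz}; for large |z| the factor e^{-iωz} decays in the lower half-plane when ω > 0 and in the upper half-plane when ω < 0.

Case ω > 0 (lower half-plane, clockwise contour ⇒ F(ω) = -2πi·ΣRes):
  Res_{z = - 5 i} g(z) = \frac{4 i e^{- 5 \omega}}{5}
  F(ω) = -2πi·ΣRes = \frac{8 \pi e^{- 5 \omega}}{5}

Case ω < 0 (upper half-plane, counterclockwise contour ⇒ F(ω) = +2πi·ΣRes):
  Res_{z = 5 i} g(z) = - \frac{4 i e^{5 \omega}}{5}
  F(ω) = 2πi·ΣRes = \frac{8 \pi e^{5 \omega}}{5}

Both cases combine into a single formula in |ω|:

F(ω) = \frac{8 \pi e^{- 5 \left|{\omega}\right|}}{5}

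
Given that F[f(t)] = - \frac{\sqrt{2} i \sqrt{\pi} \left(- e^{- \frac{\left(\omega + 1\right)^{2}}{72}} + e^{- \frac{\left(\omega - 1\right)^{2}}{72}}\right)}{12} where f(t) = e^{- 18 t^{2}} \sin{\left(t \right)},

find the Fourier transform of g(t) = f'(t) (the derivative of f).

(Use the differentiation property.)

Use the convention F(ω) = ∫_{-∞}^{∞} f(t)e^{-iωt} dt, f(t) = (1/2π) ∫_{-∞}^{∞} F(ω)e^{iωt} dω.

F[g](ω) = \frac{\sqrt{2} \sqrt{\pi} \omega \left(e^{\frac{\omega}{18}} - 1\right) e^{- \frac{\omega^{2}}{72} - \frac{\omega}{36} - \frac{1}{72}}}{12}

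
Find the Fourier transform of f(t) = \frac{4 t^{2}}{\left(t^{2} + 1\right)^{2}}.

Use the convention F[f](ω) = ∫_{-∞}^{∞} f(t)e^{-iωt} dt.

F(ω) = 2 \pi \left(1 - \left|{\omega}\right|\right) e^{- \left|{\omega}\right|}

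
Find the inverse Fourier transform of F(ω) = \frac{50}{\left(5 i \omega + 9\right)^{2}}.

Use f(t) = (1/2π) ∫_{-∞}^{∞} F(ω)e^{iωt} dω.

f(t) = 2 t e^{- \frac{9 t}{5}} u\left(t\right)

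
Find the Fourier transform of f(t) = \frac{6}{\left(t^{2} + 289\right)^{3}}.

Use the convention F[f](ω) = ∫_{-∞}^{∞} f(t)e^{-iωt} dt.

F(ω) = \frac{3 \pi \left(289 \omega^{2} + 51 \left|{\omega}\right| + 3\right) e^{- 17 \left|{\omega}\right|}}{5679428}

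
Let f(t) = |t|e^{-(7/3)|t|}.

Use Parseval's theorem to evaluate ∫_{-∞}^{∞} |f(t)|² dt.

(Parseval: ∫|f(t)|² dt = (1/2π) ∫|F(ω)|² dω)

∫|f(t)|² dt = \frac{27}{686}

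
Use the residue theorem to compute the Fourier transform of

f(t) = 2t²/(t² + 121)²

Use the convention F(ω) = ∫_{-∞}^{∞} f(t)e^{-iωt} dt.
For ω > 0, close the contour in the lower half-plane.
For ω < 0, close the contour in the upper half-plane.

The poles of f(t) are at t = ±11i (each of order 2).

Let g(z) = f(z)e^{-iωz}; for large |z| the factor e^{-iωz} decays in the lower half-plane when ω > 0 and in the upper half-plane when ω < 0.

Case ω > 0 (lower half-plane, clockwise contour ⇒ F(ω) = -2πi·ΣRes):
  Res_{z = - 11 i} g(z) = \frac{i \left(1 - 11 \omega\right) e^{- 11 \omega}}{22} (pole of order 2)
  F(ω) = -2πi·ΣRes = \frac{\pi \left(1 - 11 \omega\right) e^{- 11 \omega}}{11}

Case ω < 0 (upper half-plane, counterclockwise contour ⇒ F(ω) = +2πi·ΣRes):
  Res_{z = 11 i} g(z) = \frac{i \left(- 11 \omega - 1\right) e^{11 \omega}}{22} (pole of order 2)
  F(ω) = 2πi·ΣRes = \frac{\pi \left(11 \omega + 1\right) e^{11 \omega}}{11}

Both cases combine into a single formula in |ω|:

F(ω) = \frac{\pi \left(1 - 11 \left|{\omega}\right|\right) e^{- 11 \left|{\omega}\right|}}{11}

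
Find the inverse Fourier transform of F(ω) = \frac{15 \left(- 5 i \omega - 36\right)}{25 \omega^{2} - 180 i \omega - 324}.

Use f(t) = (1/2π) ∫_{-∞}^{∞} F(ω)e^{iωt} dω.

f(t) = 3 \left(\frac{18 t}{5} + 1\right) e^{- \frac{18 t}{5}} u\left(t\right)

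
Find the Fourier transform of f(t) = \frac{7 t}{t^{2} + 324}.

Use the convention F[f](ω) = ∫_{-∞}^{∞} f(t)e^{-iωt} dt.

F(ω) = - 7 i \pi e^{- 18 \left|{\omega}\right|} \operatorname{sign}{\left(\omega \right)}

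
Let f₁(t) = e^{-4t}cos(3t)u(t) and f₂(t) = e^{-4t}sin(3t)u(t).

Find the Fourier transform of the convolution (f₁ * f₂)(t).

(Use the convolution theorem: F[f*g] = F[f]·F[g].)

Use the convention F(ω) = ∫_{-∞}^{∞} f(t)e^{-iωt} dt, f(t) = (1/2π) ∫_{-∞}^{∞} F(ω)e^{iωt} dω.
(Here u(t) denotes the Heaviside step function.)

F[f₁*f₂](ω) = \frac{3 \left(i \omega + 4\right)}{\left(\left(i \omega + 4\right)^{2} + 9\right)^{2}}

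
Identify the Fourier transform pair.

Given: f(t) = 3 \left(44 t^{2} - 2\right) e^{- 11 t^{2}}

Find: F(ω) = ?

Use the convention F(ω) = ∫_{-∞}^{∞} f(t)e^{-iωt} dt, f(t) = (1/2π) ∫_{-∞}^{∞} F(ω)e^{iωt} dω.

F(ω) = - \frac{3 \sqrt{11} \sqrt{\pi} \omega^{2} e^{- \frac{\omega^{2}}{44}}}{121}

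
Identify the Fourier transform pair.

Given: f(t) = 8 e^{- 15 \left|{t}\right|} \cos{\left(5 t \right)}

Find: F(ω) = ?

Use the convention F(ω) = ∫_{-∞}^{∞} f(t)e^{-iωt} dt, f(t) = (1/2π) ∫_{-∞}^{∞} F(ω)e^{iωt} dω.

F(ω) = \frac{240 \left(\omega^{2} + 250\right)}{\omega^{4} + 400 \omega^{2} + 62500}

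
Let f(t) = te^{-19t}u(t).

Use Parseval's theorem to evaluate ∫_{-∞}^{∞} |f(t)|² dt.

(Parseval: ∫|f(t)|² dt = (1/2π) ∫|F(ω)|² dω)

∫|f(t)|² dt = \frac{1}{27436}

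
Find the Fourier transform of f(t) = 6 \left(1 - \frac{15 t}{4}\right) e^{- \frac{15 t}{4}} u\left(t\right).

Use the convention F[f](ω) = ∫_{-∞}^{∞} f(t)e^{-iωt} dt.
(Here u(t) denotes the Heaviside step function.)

F(ω) = \frac{96 i \omega}{- 16 \omega^{2} + 120 i \omega + 225}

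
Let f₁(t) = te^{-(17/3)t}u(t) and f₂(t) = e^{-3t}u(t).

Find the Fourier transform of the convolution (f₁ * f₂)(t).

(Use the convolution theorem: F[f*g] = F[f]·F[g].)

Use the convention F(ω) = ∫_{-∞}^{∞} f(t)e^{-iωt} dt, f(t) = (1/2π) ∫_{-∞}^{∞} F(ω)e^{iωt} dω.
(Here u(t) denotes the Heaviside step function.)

F[f₁*f₂](ω) = \frac{9}{\left(i \omega + 3\right) \left(3 i \omega + 17\right)^{2}}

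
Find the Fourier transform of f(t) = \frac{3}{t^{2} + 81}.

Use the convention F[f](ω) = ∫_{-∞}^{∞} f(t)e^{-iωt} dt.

F(ω) = \frac{\pi e^{- 9 \left|{\omega}\right|}}{3}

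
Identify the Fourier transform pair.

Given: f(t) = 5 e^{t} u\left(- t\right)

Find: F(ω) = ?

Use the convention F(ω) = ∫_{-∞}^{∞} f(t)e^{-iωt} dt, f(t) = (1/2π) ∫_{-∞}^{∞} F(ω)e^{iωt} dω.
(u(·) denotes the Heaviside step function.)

F(ω) = \frac{5 i}{\omega + i}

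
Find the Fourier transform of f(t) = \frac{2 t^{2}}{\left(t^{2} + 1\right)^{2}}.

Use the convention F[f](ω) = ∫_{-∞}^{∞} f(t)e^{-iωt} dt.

F(ω) = \pi \left(1 - \left|{\omega}\right|\right) e^{- \left|{\omega}\right|}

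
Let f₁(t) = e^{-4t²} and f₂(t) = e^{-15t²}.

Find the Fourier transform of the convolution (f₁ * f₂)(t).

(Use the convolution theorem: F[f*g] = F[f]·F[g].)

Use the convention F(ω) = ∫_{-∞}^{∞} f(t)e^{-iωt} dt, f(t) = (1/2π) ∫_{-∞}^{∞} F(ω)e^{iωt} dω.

F[f₁*f₂](ω) = \frac{\sqrt{15} \pi e^{- \frac{19 \omega^{2}}{240}}}{30}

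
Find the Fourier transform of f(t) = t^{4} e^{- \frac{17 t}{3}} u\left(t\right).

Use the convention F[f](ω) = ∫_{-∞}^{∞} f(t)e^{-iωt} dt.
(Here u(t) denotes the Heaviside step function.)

F(ω) = \frac{5832}{\left(3 i \omega + 17\right)^{5}}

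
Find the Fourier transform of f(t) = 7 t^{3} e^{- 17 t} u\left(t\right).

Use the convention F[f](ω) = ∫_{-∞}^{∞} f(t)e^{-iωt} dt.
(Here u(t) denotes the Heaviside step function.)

F(ω) = \frac{42}{\left(i \omega + 17\right)^{4}}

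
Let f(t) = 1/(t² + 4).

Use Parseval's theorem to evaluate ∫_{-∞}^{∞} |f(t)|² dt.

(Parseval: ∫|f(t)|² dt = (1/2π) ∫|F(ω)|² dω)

∫|f(t)|² dt = \frac{\pi}{16}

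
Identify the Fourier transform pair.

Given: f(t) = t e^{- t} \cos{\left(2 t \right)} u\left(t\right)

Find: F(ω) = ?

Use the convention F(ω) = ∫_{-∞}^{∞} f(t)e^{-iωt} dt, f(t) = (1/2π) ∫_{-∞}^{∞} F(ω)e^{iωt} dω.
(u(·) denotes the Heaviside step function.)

F(ω) = \frac{\left(i \omega + 1\right)^{2} - 4}{\left(\left(i \omega + 1\right)^{2} + 4\right)^{2}}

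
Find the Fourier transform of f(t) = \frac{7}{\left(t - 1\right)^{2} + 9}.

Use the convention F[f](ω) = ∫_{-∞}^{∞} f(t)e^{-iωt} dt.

F(ω) = \frac{7 \pi e^{- i \omega - 3 \left|{\omega}\right|}}{3}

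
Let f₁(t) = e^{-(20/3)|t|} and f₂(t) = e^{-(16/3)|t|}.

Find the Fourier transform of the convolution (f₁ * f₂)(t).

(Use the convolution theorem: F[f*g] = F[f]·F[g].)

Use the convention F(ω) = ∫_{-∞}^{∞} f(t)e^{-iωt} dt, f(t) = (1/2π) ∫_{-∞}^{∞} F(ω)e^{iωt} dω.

F[f₁*f₂](ω) = \frac{11520}{81 \omega^{4} + 5904 \omega^{2} + 102400}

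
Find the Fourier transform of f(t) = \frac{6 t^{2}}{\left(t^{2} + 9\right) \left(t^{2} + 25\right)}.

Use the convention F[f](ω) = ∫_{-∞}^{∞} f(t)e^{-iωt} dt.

F(ω) = \frac{3 \pi \left(5 - 3 e^{2 \left|{\omega}\right|}\right) e^{- 5 \left|{\omega}\right|}}{8}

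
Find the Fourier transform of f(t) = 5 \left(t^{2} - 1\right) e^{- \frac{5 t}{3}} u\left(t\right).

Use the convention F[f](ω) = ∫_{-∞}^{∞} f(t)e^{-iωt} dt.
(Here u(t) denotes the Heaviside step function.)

F(ω) = \frac{15 \left(54 i \omega - \left(3 i \omega + 5\right)^{3} + 90\right)}{\left(3 i \omega + 5\right)^{4}}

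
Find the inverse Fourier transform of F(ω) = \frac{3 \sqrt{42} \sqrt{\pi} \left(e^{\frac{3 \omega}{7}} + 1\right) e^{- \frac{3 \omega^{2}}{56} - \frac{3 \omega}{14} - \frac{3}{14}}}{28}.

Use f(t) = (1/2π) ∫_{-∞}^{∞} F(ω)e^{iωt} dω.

f(t) = 3 e^{- \frac{14 t^{2}}{3}} \cos{\left(2 t \right)}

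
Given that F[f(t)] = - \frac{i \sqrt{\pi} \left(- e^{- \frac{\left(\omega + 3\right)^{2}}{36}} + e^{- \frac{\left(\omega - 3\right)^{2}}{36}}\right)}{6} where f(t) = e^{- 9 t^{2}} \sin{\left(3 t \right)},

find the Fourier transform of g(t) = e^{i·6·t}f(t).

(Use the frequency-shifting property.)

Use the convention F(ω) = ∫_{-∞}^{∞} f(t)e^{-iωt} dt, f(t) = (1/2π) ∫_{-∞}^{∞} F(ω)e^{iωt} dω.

F[g](ω) = \frac{i \sqrt{\pi} \left(- e^{\frac{\omega}{2}} + e^{\frac{\omega}{6} + 2}\right) e^{- \frac{\omega^{2}}{36} - \frac{9}{4}}}{6}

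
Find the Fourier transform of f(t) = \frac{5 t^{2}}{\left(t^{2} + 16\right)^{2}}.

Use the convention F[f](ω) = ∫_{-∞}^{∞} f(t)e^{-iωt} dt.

F(ω) = \frac{5 \pi \left(1 - 4 \left|{\omega}\right|\right) e^{- 4 \left|{\omega}\right|}}{8}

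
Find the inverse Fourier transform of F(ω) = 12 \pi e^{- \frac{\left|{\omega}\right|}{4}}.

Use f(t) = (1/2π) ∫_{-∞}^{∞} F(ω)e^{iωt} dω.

f(t) = \frac{3}{t^{2} + \frac{1}{16}}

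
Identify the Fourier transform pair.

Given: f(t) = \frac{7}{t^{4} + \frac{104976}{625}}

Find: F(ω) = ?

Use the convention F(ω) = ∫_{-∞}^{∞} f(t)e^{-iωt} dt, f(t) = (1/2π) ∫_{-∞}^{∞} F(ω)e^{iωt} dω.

F(ω) = \frac{875 \pi e^{- \frac{9 \sqrt{2} \left|{\omega}\right|}{5}} \sin{\left(\frac{9 \sqrt{2} \left|{\omega}\right|}{5} + \frac{\pi}{4} \right)}}{5832}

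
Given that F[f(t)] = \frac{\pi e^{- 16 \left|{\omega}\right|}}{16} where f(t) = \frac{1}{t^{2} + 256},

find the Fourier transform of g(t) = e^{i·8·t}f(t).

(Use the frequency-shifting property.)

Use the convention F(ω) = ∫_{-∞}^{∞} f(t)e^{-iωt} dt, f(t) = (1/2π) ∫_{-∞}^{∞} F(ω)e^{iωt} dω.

F[g](ω) = \frac{\pi e^{- 16 \left|{\omega - 8}\right|}}{16}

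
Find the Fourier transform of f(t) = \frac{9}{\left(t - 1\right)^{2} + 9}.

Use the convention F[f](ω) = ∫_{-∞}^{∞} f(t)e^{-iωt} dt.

F(ω) = 3 \pi e^{- i \omega - 3 \left|{\omega}\right|}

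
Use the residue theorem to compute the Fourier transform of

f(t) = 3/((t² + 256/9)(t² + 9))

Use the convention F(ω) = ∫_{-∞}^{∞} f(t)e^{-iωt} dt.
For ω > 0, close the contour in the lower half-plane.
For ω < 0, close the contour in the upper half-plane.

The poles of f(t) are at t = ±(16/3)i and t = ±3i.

Let g(z) = f(z)e^{-iωz}; for large |z| the factor e^{-iωz} decays in the lower half-plane when ω > 0 and in the upper half-plane when ω < 0.

Case ω > 0 (lower half-plane, clockwise contour ⇒ F(ω) = -2πi·ΣRes):
  Res_{z = - \frac{16 i}{3}} g(z) = - \frac{81 i e^{- \frac{16 \omega}{3}}}{5600}
  Res_{z = - 3 i} g(z) = \frac{9 i e^{- 3 \omega}}{350}
  F(ω) = -2πi·ΣRes = \frac{9 \pi e^{- 3 \omega}}{175} - \frac{81 \pi e^{- \frac{16 \omega}{3}}}{2800}

Case ω < 0 (upper half-plane, counterclockwise contour ⇒ F(ω) = +2πi·ΣRes):
  Res_{z = \frac{16 i}{3}} g(z) = \frac{81 i e^{\frac{16 \omega}{3}}}{5600}
  Res_{z = 3 i} g(z) = - \frac{9 i e^{3 \omega}}{350}
  F(ω) = 2πi·ΣRes = \frac{9 \pi \left(- 9 e^{\frac{16 \omega}{3}} + 16 e^{3 \omega}\right)}{2800}

Both cases combine into a single formula in |ω|:

F(ω) = \frac{9 \pi e^{- 3 \left|{\omega}\right|}}{175} - \frac{81 \pi e^{- \frac{16 \left|{\omega}\right|}{3}}}{2800}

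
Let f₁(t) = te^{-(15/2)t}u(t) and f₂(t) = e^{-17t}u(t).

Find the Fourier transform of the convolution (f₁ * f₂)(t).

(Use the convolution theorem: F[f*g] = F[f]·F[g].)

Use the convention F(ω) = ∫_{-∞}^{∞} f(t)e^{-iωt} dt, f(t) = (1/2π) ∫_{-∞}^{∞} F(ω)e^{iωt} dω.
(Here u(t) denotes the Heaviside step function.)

F[f₁*f₂](ω) = \frac{4}{\left(i \omega + 17\right) \left(2 i \omega + 15\right)^{2}}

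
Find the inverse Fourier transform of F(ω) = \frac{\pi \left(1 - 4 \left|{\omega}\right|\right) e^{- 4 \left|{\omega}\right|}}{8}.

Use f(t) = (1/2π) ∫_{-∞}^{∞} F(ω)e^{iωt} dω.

f(t) = \frac{t^{2}}{\left(t^{2} + 16\right)^{2}}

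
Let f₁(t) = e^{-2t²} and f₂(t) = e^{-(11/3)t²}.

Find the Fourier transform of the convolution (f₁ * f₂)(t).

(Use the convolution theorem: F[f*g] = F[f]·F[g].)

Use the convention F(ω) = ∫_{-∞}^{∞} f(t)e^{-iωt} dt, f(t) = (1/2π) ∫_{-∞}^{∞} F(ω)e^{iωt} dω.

F[f₁*f₂](ω) = \frac{\sqrt{66} \pi e^{- \frac{17 \omega^{2}}{88}}}{22}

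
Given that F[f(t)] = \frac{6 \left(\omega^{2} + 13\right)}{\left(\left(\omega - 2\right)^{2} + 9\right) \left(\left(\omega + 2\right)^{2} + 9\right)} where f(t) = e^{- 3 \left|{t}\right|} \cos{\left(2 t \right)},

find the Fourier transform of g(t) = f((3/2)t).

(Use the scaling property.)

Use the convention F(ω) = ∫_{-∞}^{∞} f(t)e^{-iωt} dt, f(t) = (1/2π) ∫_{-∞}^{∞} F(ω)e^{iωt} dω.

F[g](ω) = \frac{36 \left(4 \omega^{2} + 117\right)}{16 \omega^{4} + 360 \omega^{2} + 13689}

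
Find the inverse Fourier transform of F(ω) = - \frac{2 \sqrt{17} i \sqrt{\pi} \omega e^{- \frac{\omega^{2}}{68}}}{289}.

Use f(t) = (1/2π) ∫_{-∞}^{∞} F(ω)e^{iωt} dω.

f(t) = 4 t e^{- 17 t^{2}}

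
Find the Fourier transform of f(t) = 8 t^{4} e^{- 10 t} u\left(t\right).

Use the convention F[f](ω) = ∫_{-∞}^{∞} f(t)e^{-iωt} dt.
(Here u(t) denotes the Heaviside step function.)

F(ω) = \frac{192}{\left(i \omega + 10\right)^{5}}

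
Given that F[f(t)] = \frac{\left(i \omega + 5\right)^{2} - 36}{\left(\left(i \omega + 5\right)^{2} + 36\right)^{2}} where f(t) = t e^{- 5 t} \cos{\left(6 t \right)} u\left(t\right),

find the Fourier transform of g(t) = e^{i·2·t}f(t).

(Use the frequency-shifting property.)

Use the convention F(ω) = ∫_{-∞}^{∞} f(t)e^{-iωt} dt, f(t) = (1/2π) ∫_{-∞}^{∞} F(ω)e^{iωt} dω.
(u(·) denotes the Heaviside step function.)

F[g](ω) = \frac{\left(i \left(\omega - 2\right) + 5\right)^{2} - 36}{\left(\left(i \left(\omega - 2\right) + 5\right)^{2} + 36\right)^{2}}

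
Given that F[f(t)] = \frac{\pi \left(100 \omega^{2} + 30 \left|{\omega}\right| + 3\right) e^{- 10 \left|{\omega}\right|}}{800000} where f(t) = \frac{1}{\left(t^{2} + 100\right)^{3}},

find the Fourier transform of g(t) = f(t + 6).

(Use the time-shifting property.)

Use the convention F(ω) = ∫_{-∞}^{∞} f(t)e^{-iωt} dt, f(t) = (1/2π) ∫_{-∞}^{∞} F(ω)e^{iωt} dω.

F[g](ω) = \frac{\pi \left(100 \omega^{2} + 30 \left|{\omega}\right| + 3\right) e^{6 i \omega - 10 \left|{\omega}\right|}}{800000}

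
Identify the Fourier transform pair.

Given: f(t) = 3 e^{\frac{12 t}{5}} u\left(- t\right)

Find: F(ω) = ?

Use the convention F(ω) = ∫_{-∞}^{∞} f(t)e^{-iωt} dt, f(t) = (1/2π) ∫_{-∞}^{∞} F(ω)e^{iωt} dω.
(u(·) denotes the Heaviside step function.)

F(ω) = - \frac{15}{5 i \omega - 12}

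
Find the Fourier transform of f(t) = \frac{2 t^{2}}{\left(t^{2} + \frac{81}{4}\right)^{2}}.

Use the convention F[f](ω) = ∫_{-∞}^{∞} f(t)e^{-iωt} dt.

F(ω) = \frac{\pi \left(2 - 9 \left|{\omega}\right|\right) e^{- \frac{9 \left|{\omega}\right|}{2}}}{9}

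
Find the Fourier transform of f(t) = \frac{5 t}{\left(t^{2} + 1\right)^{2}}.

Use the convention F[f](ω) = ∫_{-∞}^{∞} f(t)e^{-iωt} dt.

F(ω) = - \frac{5 i \pi \omega e^{- \left|{\omega}\right|}}{2}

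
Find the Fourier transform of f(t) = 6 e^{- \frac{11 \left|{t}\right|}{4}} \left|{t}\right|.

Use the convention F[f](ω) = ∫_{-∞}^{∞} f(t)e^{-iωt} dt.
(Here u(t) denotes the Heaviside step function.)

F(ω) = \frac{192 \left(121 - 16 \omega^{2}\right)}{\left(16 \omega^{2} + 121\right)^{2}}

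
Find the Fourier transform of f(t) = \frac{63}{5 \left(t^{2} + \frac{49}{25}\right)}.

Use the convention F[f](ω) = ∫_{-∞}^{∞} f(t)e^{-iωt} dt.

F(ω) = 9 \pi e^{- \frac{7 \left|{\omega}\right|}{5}}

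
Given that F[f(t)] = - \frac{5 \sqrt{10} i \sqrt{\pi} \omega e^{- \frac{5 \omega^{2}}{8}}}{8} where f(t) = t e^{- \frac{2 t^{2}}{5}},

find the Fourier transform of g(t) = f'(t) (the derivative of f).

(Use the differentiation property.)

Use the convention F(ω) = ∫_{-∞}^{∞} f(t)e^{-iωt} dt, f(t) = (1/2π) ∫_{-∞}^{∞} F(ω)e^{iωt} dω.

F[g](ω) = \frac{5 \sqrt{10} \sqrt{\pi} \omega^{2} e^{- \frac{5 \omega^{2}}{8}}}{8}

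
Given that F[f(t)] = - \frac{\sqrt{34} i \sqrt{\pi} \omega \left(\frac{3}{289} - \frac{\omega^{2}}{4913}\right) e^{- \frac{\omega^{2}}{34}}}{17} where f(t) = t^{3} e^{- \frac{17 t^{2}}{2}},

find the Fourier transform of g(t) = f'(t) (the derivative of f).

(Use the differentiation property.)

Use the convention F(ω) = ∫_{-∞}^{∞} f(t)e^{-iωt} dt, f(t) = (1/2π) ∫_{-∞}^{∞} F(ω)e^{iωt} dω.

F[g](ω) = \frac{\sqrt{34} \sqrt{\pi} \omega^{2} \left(51 - \omega^{2}\right) e^{- \frac{\omega^{2}}{34}}}{83521}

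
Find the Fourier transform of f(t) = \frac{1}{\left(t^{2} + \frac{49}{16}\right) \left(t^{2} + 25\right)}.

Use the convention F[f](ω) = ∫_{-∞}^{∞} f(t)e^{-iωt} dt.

F(ω) = - \frac{16 \pi e^{- 5 \left|{\omega}\right|}}{1755} + \frac{64 \pi e^{- \frac{7 \left|{\omega}\right|}{4}}}{2457}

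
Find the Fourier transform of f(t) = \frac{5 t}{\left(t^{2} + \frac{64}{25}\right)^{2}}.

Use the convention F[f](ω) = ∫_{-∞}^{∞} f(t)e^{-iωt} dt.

F(ω) = - \frac{25 i \pi \omega e^{- \frac{8 \left|{\omega}\right|}{5}}}{16}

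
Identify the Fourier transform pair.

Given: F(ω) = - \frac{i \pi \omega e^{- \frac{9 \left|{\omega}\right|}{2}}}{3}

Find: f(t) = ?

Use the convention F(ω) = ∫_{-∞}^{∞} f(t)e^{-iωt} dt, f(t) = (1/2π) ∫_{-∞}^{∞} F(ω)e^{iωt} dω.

f(t) = \frac{3 t}{\left(t^{2} + \frac{81}{4}\right)^{2}}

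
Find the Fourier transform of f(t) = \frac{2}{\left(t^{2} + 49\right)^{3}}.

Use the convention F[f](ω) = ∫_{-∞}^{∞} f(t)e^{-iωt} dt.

F(ω) = \frac{\pi \left(49 \omega^{2} + 21 \left|{\omega}\right| + 3\right) e^{- 7 \left|{\omega}\right|}}{67228}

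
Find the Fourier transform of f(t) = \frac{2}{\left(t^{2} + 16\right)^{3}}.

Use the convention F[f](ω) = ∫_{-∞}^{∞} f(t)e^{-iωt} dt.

F(ω) = \frac{\pi \left(16 \omega^{2} + 12 \left|{\omega}\right| + 3\right) e^{- 4 \left|{\omega}\right|}}{4096}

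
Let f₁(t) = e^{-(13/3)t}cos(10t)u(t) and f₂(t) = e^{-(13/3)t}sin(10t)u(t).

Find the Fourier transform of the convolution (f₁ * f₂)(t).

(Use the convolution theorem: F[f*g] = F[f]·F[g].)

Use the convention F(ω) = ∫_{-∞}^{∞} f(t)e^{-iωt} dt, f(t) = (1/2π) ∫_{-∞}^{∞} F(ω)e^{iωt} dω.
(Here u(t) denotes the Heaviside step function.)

F[f₁*f₂](ω) = \frac{270 \left(3 i \omega + 13\right)}{\left(\left(3 i \omega + 13\right)^{2} + 900\right)^{2}}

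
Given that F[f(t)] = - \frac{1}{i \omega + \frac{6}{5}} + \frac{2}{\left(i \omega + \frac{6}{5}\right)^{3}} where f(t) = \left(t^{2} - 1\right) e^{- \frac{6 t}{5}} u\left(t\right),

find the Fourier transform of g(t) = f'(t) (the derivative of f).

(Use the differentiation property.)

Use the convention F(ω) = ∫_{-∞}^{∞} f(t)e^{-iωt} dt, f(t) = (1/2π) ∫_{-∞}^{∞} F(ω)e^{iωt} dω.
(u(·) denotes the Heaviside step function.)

F[g](ω) = \frac{5 i \omega \left(250 i \omega - \left(5 i \omega + 6\right)^{3} + 300\right)}{\left(5 i \omega + 6\right)^{4}}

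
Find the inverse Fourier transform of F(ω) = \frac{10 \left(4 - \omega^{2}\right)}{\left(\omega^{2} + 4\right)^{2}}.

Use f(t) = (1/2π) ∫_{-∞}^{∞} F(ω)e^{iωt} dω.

f(t) = 5 e^{- 2 \left|{t}\right|} \left|{t}\right|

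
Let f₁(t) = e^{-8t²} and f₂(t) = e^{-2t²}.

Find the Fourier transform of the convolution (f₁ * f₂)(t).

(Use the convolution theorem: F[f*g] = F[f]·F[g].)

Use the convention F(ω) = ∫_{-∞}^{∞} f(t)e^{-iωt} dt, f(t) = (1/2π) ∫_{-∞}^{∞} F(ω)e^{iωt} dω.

F[f₁*f₂](ω) = \frac{\pi e^{- \frac{5 \omega^{2}}{32}}}{4}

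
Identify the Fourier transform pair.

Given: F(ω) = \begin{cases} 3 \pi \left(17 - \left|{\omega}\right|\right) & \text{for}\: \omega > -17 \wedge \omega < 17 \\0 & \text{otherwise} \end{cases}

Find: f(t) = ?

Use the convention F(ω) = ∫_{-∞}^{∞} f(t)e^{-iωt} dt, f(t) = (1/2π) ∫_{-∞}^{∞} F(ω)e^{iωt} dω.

f(t) = \frac{6 \sin^{2}{\left(\frac{17 t}{2} \right)}}{t^{2}}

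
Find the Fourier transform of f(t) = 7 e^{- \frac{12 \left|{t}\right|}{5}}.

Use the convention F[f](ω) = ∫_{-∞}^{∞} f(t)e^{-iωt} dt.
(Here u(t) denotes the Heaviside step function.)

F(ω) = \frac{840}{25 \omega^{2} + 144}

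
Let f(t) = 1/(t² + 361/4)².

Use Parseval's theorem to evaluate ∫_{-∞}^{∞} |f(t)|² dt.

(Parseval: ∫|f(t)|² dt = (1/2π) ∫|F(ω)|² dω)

∫|f(t)|² dt = \frac{40 \pi}{893871739}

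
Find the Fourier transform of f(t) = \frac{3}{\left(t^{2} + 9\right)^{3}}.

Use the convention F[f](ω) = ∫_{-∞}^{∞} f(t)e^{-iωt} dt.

F(ω) = \frac{\pi \left(3 \omega^{2} + 3 \left|{\omega}\right| + 1\right) e^{- 3 \left|{\omega}\right|}}{216}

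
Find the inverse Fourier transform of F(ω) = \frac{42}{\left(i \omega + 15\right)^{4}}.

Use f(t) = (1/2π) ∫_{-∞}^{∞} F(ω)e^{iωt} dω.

f(t) = 7 t^{3} e^{- 15 t} u\left(t\right)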